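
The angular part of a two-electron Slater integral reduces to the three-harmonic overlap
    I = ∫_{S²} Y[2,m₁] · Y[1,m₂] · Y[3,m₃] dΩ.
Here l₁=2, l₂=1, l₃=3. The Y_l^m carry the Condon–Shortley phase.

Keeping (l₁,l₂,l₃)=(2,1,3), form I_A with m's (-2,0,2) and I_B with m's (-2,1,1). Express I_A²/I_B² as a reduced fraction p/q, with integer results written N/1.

l's match ⇒ only the (l;m) 3-j factors differ between A and B.
A: triangle coeff Δ(2,1,3) = 1/105; Σ_t [0,0]: t=0:+1/24 = 1/24; (3j)²=1/21 [(2 1 3; -2 0 2)], sign=-1
B: triangle coeff Δ(2,1,3) = 1/105; Σ_t [0,0]: t=0:+1/48 = 1/48; (3j)²=1/105 [(2 1 3; -2 1 1)], sign=+1
I_A²/I_B² = (1/21)/(1/105) = 5/1

5/1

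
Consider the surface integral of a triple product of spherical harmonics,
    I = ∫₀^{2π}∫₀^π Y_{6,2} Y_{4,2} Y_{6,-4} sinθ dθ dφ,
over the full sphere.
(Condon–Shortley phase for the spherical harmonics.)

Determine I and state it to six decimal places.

0.060095

Checks pass: Σm=0; 16 even; l₃=6∈[2,10].
(2·6+1)(2·4+1)(2·6+1) = 1521
Δ: 4! 8! 4! / 17! → 1/15315300
sum: t=0:+1/829440 t=1:−1/25920 t=2:+1/9216 t=3:−1/25920 t=4:+1/829440 = 7/207360
3j²(6 4 6; 0 0 0) = Δ·Π!·Σ² = 28/2431  (sign +1)
sum: t=2:+1/138240 t=3:−1/181440 t=4:+1/3870720 = 23/11612160
3j²(6 4 6; 2 2 -4) = Δ·Π!·Σ² = 529/204204  (sign +1)
combine: 4πI² = 1521·28/2431·529/204204 = 1587/34969
take √, sign +1: I = 0.06009550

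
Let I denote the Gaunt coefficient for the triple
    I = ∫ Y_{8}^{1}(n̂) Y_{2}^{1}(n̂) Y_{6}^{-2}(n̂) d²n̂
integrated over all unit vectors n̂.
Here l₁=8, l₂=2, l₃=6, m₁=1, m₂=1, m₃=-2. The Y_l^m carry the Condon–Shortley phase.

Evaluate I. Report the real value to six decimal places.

-0.150615

Rules hold: Σm=0, L=16 even, 6≤6≤10.
N = 17·5·13 = 1105
Δ = 4!·12!·0!/17! = 1/30940
Racah Σ t=2..2: t=2:+1/2073600 = 1/2073600
⇒ 3j(8 2 6; 0 0 0)² = 28/1105, sgn +1
Racah Σ t=3..3: t=3:−1/5806080 = -1/5806080
⇒ 3j(8 2 6; 1 1 -2)² = 9/884, sgn -1
4πI² = N·(3j₀)²·(3jₘ)² = 63/221
I = -1·√(0.285068/4π) = -0.15061534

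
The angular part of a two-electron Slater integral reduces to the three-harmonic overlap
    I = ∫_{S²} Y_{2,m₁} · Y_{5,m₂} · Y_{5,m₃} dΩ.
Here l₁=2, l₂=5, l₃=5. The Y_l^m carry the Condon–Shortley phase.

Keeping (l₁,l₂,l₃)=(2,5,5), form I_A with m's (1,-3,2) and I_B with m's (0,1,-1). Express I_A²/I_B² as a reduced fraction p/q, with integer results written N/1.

100/81

Shared (l₁,l₂,l₃)=(2,5,5): N and (l;000)² cancel in I_A²/I_B².
A: Δ = 2!·2!·8!/13! = 1/38610; Racah Σ t=0..1: t=0:+1/2880 t=1:−1/10080 = 1/4032; ⇒ 3j(2 5 5; 1 -3 2)² = 10/429, sgn -1
B: Δ = 2!·2!·8!/13! = 1/38610; Racah Σ t=0..2: t=0:+1/5760 t=1:−1/720 t=2:+1/2304 = -1/1280; ⇒ 3j(2 5 5; 0 1 -1)² = 27/1430, sgn -1
I_A²/I_B² = (10/429)/(27/1430) = 100/81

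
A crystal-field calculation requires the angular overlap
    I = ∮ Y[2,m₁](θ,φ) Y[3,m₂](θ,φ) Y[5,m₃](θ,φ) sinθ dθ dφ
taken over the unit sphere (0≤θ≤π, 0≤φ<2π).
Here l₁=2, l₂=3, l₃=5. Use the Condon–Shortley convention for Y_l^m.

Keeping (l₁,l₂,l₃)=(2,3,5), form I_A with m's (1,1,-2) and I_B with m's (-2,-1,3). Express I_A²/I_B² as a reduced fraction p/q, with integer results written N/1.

l's match ⇒ only the (l;m) 3-j factors differ between A and B.
A: triangle coeff Δ(2,3,5) = 1/2310; Σ_t [0,0]: t=0:+1/288 = 1/288; (3j)²=1/22 [(2 3 5; 1 1 -2)], sign=-1
B: triangle coeff Δ(2,3,5) = 1/2310; Σ_t [0,0]: t=0:+1/1152 = 1/1152; (3j)²=1/33 [(2 3 5; -2 -1 3)], sign=+1
I_A²/I_B² = (1/22)/(1/33) = 3/2

3/2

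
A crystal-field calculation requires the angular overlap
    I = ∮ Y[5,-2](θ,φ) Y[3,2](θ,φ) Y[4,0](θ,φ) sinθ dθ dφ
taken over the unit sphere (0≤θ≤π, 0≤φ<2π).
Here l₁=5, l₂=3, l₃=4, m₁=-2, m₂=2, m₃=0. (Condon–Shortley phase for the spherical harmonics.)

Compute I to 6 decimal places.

-0.065427

Rules hold: Σm=0, L=12 even, 2≤4≤8.
N = 11·7·9 = 693
Δ = 4!·6!·2!/13! = 1/180180
Racah Σ t=1..3: t=1:−1/576 t=2:+1/144 t=3:−1/576 = 1/288
⇒ 3j(5 3 4; 0 0 0)² = 20/1001, sgn +1
Racah Σ t=3..4: t=3:−1/576 t=4:+1/864 = -1/1728
⇒ 3j(5 3 4; -2 2 0)² = 5/1287, sgn -1
4πI² = N·(3j₀)²·(3jₘ)² = 100/1859
I = -1·√(0.0537924/4π) = -0.06542675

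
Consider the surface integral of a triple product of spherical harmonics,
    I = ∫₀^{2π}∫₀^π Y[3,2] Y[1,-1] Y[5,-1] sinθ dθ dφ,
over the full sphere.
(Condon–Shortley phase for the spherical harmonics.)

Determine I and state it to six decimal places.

l₃=5 ∉ [2,4] — triangle fails ⇒ I = 0

0.000000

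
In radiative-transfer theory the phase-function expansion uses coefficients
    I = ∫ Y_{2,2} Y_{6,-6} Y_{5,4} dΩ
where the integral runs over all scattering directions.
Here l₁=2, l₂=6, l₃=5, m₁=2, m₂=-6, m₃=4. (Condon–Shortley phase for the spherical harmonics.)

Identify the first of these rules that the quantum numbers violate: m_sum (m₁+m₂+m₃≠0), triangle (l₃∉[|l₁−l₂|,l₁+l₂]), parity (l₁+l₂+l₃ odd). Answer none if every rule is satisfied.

Σmᵢ = 0  ✓
l₃∈[|l₁−l₂|,l₁+l₂]=[4,8], have l₃=5  ✓
Σlᵢ = 13 ⇒ odd  ✗

parity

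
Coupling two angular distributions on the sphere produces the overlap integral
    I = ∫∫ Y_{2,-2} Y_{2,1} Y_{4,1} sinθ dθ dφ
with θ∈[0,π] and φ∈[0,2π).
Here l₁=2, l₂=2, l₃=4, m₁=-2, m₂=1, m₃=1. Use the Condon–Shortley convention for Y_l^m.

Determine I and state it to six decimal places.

-0.090112

Rules hold: Σm=0, L=8 even, 0≤4≤4.
N = 5·5·9 = 225
Δ = 0!·4!·4!/9! = 1/630
Racah Σ t=0..0: t=0:+1/16 = 1/16
⇒ 3j(2 2 4; 0 0 0)² = 2/35, sgn +1
Racah Σ t=0..0: t=0:+1/144 = 1/144
⇒ 3j(2 2 4; -2 1 1)² = 1/126, sgn -1
4πI² = N·(3j₀)²·(3jₘ)² = 5/49
I = -1·√(0.102041/4π) = -0.09011188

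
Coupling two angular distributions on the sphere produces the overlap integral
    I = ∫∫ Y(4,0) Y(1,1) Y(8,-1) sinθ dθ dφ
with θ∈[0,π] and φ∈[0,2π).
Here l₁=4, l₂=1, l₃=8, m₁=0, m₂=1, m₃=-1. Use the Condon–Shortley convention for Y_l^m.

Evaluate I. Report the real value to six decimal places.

0.000000

|4−1|≤8≤4+1 violated ⇒ I = 0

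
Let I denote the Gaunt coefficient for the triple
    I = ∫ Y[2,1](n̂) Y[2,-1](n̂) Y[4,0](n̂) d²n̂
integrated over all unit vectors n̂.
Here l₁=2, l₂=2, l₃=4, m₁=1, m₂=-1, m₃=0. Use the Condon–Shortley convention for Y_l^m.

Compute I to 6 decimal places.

0.161197

Rules hold: Σm=0, L=8 even, 0≤4≤4.
N = 5·5·9 = 225
Δ = 0!·4!·4!/9! = 1/630
Racah Σ t=0..0: t=0:+1/16 = 1/16
⇒ 3j(2 2 4; 0 0 0)² = 2/35, sgn +1
Racah Σ t=0..0: t=0:+1/36 = 1/36
⇒ 3j(2 2 4; 1 -1 0)² = 8/315, sgn +1
4πI² = N·(3j₀)²·(3jₘ)² = 16/49
I = +1·√(0.326531/4π) = 0.16119702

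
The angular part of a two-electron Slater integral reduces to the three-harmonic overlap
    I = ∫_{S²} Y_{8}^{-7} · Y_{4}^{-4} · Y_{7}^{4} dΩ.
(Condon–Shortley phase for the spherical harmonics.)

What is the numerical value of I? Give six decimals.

m-sum = -7 − 4 + 4 = -7 ≠ 0 ⇒ I = 0

0.000000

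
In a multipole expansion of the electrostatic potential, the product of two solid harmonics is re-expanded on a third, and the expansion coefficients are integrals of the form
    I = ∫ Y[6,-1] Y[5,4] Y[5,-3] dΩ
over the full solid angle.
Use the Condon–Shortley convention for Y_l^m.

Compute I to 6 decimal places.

-0.154663

Rules hold: Σm=0, L=16 even, 1≤5≤11.
N = 13·11·11 = 1573
Δ = 6!·6!·4!/17! = 1/28588560
Racah Σ t=1..5: t=1:−1/345600 t=2:+1/13824 t=3:−1/5184 t=4:+1/13824 t=5:−1/345600 = -7/129600
⇒ 3j(6 5 5; 0 0 0)² = 80/7293, sgn +1
Racah Σ t=5..6: t=5:−1/138240 t=6:+1/518400 = -11/2073600
⇒ 3j(6 5 5; -1 4 -3)² = 77/4420, sgn -1
4πI² = N·(3j₀)²·(3jₘ)² = 3388/11271
I = -1·√(0.300594/4π) = -0.15466268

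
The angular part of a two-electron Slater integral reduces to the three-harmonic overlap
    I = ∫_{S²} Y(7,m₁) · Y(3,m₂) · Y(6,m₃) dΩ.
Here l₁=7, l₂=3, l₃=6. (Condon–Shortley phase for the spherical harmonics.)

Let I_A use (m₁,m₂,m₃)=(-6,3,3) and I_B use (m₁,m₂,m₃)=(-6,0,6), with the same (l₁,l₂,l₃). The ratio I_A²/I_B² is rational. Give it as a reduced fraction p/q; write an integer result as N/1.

Same 7,3,6: normalisation and zero-m 3j drop out of the ratio.
A: Δ: 4! 10! 2! / 17! → 1/2042040; sum: t=4:+1/17418240 = 1/17418240; 3j²(7 3 6; -6 3 3) = Δ·Π!·Σ² = 15/952  (sign -1)
B: Δ: 4! 10! 2! / 17! → 1/2042040; sum: t=3:−1/43545600 = -1/43545600; 3j²(7 3 6; -6 0 6) = Δ·Π!·Σ² = 33/1190  (sign -1)
I_A²/I_B² = (15/952)/(33/1190) = 25/44

25/44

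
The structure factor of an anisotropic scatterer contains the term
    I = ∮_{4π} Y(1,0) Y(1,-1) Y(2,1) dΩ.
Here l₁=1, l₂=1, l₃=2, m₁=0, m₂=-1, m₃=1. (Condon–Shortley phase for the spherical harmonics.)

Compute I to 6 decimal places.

-0.218510

Rules hold: Σm=0, L=4 even, 0≤2≤2.
N = 3·3·5 = 45
Δ = 0!·2!·2!/5! = 1/30
Racah Σ t=0..0: t=0:+1/1 = 1/1
⇒ 3j(1 1 2; 0 0 0)² = 2/15, sgn +1
Racah Σ t=0..0: t=0:+1/2 = 1/2
⇒ 3j(1 1 2; 0 -1 1)² = 1/10, sgn -1
4πI² = N·(3j₀)²·(3jₘ)² = 3/5
I = -1·√(0.6/4π) = -0.21850969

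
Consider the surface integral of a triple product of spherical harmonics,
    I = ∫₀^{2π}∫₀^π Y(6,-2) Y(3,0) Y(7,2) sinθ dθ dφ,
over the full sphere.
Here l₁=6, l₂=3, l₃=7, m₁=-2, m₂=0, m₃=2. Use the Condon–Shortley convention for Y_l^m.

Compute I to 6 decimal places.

0.080527

Rules hold: Σm=0, L=16 even, 3≤7≤9.
N = 13·7·15 = 1365
Δ = 2!·10!·4!/17! = 1/2042040
Racah Σ t=0..2: t=0:+1/207360 t=1:−1/57600 t=2:+1/207360 = -1/129600
⇒ 3j(6 3 7; 0 0 0)² = 168/12155, sgn +1
Racah Σ t=0..2: t=0:+1/967680 t=1:−1/120960 t=2:+1/207360 = -1/414720
⇒ 3j(6 3 7; -2 0 2)² = 21/4862, sgn +1
4πI² = N·(3j₀)²·(3jₘ)² = 37044/454597
I = +1·√(0.0814876/4π) = 0.08052685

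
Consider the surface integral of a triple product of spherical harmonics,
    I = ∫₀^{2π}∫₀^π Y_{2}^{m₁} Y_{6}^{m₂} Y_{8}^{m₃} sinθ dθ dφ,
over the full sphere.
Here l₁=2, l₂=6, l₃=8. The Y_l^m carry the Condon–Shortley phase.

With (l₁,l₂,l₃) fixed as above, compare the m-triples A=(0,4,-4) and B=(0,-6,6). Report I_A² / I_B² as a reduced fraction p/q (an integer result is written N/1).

Shared (l₁,l₂,l₃)=(2,6,8): N and (l;000)² cancel in I_A²/I_B².
A: Δ = 0!·4!·12!/17! = 1/30940; Racah Σ t=0..0: t=0:+1/29030400 = 1/29030400; ⇒ 3j(2 6 8; 0 4 -4)² = 99/7735, sgn +1
B: Δ = 0!·4!·12!/17! = 1/30940; Racah Σ t=0..0: t=0:+1/1916006400 = 1/1916006400; ⇒ 3j(2 6 8; 0 -6 6)² = 1/340, sgn +1
I_A²/I_B² = (99/7735)/(1/340) = 396/91

396/91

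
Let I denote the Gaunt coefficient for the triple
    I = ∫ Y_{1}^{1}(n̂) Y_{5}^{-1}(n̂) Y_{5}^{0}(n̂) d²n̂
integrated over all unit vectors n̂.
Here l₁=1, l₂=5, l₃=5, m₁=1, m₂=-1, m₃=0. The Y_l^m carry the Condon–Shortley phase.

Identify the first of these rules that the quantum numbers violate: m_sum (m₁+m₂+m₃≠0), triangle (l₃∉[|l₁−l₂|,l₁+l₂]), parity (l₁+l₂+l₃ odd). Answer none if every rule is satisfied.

m₁+m₂+m₃ = 1 − 1 + 0 = 0  ✓
triangle: |1−5|=4 ≤ l₃=5 ≤ 1+5=6  ✓
parity: l₁+l₂+l₃ = 11 is odd  ✗

parity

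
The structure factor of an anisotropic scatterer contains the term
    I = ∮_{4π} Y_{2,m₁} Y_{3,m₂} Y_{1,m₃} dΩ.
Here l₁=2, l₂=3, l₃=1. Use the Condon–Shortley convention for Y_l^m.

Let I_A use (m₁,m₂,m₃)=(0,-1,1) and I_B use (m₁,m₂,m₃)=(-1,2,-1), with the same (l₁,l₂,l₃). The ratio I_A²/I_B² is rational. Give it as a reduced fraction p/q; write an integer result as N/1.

3/5

Shared (l₁,l₂,l₃)=(2,3,1): N and (l;000)² cancel in I_A²/I_B².
A: Δ = 4!·0!·2!/7! = 1/105; Racah Σ t=2..2: t=2:+1/8 = 1/8; ⇒ 3j(2 3 1; 0 -1 1)² = 2/35, sgn +1
B: Δ = 4!·0!·2!/7! = 1/105; Racah Σ t=3..3: t=3:−1/12 = -1/12; ⇒ 3j(2 3 1; -1 2 -1)² = 2/21, sgn -1
I_A²/I_B² = (2/35)/(2/21) = 3/5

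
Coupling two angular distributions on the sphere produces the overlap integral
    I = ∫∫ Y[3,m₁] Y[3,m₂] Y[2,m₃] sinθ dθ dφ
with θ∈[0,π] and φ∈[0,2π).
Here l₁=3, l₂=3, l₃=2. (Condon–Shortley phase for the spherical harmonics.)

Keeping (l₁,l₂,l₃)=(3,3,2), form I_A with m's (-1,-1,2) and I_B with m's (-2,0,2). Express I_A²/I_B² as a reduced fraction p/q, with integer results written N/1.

Same 3,3,2: normalisation and zero-m 3j drop out of the ratio.
A: Δ: 4! 2! 2! / 9! → 1/3780; sum: t=2:+1/16 = 1/16; 3j²(3 3 2; -1 -1 2) = Δ·Π!·Σ² = 2/35  (sign +1)
B: Δ: 4! 2! 2! / 9! → 1/3780; sum: t=3:−1/24 = -1/24; 3j²(3 3 2; -2 0 2) = Δ·Π!·Σ² = 1/21  (sign -1)
I_A²/I_B² = (2/35)/(1/21) = 6/5

6/5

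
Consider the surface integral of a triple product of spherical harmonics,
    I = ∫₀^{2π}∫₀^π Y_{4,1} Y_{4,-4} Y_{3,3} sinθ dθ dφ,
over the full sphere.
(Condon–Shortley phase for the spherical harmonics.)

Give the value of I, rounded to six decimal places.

l₁+l₂+l₃=11 is odd: 3j(l;000)=0 ⇒ I=0

0.000000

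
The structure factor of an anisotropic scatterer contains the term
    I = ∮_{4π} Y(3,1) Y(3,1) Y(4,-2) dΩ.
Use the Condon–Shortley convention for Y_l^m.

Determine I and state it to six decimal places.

0.162193

Checks pass: Σm=0; 10 even; l₃=4∈[0,6].
(2·3+1)(2·3+1)(2·4+1) = 441
Δ: 2! 4! 4! / 11! → 1/34650
sum: t=0:+1/72 t=1:−1/16 t=2:+1/72 = -5/144
3j²(3 3 4; 0 0 0) = Δ·Π!·Σ² = 2/77  (sign -1)
sum: t=0:+1/192 t=1:−1/36 t=2:+1/192 = -5/288
3j²(3 3 4; 1 1 -2) = Δ·Π!·Σ² = 20/693  (sign -1)
combine: 4πI² = 441·2/77·20/693 = 40/121
take √, sign +1: I = 0.16219310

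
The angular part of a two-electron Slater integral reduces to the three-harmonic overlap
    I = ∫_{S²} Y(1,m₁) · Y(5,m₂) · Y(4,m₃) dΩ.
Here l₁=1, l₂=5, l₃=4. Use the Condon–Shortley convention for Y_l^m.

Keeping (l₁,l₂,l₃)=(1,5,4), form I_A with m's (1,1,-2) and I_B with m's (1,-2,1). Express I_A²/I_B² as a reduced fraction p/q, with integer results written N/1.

2/7

Same 1,5,4: normalisation and zero-m 3j drop out of the ratio.
A: Δ: 2! 0! 8! / 11! → 1/495; sum: t=0:+1/2880 = 1/2880; 3j²(1 5 4; 1 1 -2) = Δ·Π!·Σ² = 2/165  (sign +1)
B: Δ: 2! 0! 8! / 11! → 1/495; sum: t=0:+1/1440 = 1/1440; 3j²(1 5 4; 1 -2 1) = Δ·Π!·Σ² = 7/165  (sign -1)
I_A²/I_B² = (2/165)/(7/165) = 2/7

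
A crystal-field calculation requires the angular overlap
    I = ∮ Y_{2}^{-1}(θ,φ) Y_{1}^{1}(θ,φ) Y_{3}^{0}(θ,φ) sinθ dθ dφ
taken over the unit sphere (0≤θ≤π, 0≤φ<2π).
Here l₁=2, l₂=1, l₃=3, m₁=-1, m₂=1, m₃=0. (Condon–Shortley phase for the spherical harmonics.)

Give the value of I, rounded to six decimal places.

0.143048

m-sum 0 ✓  L=6 even ✓  1≤3≤3 ✓
Π(2lᵢ+1) = 5×3×7 = 105
triangle coeff Δ(2,1,3) = 1/105
Σ_t [0,0]: t=0:+1/4 = 1/4
(3j)²=3/35 [(2 1 3; 0 0 0)], sign=-1
Σ_t [0,0]: t=0:+1/12 = 1/12
(3j)²=1/35 [(2 1 3; -1 1 0)], sign=-1
⇒ 4πI² = 9/35
I = (+1)√(9/35/(4π)) = 0.14304817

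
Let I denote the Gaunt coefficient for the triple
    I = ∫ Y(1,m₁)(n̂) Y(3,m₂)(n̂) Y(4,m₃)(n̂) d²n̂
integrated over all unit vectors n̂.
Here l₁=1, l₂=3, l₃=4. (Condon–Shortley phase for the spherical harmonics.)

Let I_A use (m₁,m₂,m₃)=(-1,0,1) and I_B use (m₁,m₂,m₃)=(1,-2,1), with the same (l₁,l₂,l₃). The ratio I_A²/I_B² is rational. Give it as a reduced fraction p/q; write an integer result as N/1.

Same 1,3,4: normalisation and zero-m 3j drop out of the ratio.
A: Δ: 0! 2! 6! / 9! → 1/252; sum: t=0:+1/72 = 1/72; 3j²(1 3 4; -1 0 1) = Δ·Π!·Σ² = 5/126  (sign -1)
B: Δ: 0! 2! 6! / 9! → 1/252; sum: t=0:+1/240 = 1/240; 3j²(1 3 4; 1 -2 1) = Δ·Π!·Σ² = 1/84  (sign -1)
I_A²/I_B² = (5/126)/(1/84) = 10/3

10/3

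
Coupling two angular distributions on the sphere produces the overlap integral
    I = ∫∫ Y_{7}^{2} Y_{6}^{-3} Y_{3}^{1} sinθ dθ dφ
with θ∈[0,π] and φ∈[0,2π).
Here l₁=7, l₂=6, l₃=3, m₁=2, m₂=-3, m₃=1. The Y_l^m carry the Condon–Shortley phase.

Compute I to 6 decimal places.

-0.122872

m-sum 0 ✓  L=16 even ✓  1≤3≤13 ✓
Π(2lᵢ+1) = 15×13×7 = 1365
triangle coeff Δ(7,6,3) = 1/2042040
Σ_t [4,6]: t=4:+1/207360 t=5:−1/57600 t=6:+1/207360 = -1/129600
(3j)²=168/12155 [(7 6 3; 0 0 0)], sign=+1
Σ_t [1,3]: t=1:−1/17418240 t=2:+1/483840 t=3:−1/241920 = -37/17418240
(3j)²=1369/136136 [(7 6 3; 2 -3 1)], sign=-1
⇒ 4πI² = 86247/454597
I = (-1)√(86247/454597/(4π)) = -0.12287224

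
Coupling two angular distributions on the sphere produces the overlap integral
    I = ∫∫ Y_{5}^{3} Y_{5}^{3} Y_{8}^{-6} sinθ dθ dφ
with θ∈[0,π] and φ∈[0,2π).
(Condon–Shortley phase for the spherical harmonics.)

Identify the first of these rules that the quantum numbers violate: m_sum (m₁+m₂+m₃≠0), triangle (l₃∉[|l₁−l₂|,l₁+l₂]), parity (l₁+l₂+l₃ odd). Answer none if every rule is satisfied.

none

Σmᵢ = 0  ✓
l₃∈[|l₁−l₂|,l₁+l₂]=[0,10], have l₃=8  ✓
Σlᵢ = 18 ⇒ even  ✓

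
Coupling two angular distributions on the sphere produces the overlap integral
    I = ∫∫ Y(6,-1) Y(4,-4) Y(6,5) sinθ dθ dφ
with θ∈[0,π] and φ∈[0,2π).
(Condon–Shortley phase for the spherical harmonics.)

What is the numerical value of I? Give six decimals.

Checks pass: Σm=0; 16 even; l₃=6∈[2,10].
(2·6+1)(2·4+1)(2·6+1) = 1521
Δ: 4! 8! 4! / 17! → 1/15315300
sum: t=0:+1/829440 t=1:−1/25920 t=2:+1/9216 t=3:−1/25920 t=4:+1/829440 = 7/207360
3j²(6 4 6; 0 0 0) = Δ·Π!·Σ² = 28/2431  (sign +1)
sum: t=0:+1/2903040 = 1/2903040
3j²(6 4 6; -1 -4 5) = Δ·Π!·Σ² = 5/663  (sign -1)
combine: 4πI² = 1521·28/2431·5/663 = 420/3179
take √, sign -1: I = -0.10253555

-0.102536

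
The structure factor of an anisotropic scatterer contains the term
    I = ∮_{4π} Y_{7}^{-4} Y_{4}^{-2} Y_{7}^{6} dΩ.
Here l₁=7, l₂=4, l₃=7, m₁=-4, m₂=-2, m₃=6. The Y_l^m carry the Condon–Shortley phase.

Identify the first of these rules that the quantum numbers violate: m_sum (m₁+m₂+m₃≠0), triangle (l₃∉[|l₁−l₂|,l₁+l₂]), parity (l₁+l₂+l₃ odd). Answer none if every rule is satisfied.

none

azimuthal sum: -4 − 2 + 6 = 0  ✓
3 ≤ 7 ≤ 11 (triangle on l)  ✓
L = 7 + 4 + 7 = 18 (even)  ✓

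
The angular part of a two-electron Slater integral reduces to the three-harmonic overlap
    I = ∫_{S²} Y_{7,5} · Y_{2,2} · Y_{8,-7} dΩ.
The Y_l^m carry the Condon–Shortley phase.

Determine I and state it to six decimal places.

L=17 odd ⇒ parity kills the (l;000) factor ⇒ I = 0

0.000000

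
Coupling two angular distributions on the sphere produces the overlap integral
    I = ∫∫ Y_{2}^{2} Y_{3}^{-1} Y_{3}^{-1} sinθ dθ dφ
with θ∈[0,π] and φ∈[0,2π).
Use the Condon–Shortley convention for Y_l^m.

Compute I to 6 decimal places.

Rules hold: Σm=0, L=8 even, 1≤3≤5.
N = 5·7·7 = 245
Δ = 2!·2!·4!/9! = 1/3780
Racah Σ t=0..2: t=0:+1/24 t=1:−1/4 t=2:+1/24 = -1/6
⇒ 3j(2 3 3; 0 0 0)² = 4/105, sgn +1
Racah Σ t=0..0: t=0:+1/16 = 1/16
⇒ 3j(2 3 3; 2 -1 -1)² = 2/35, sgn +1
4πI² = N·(3j₀)²·(3jₘ)² = 8/15
I = +1·√(0.533333/4π) = 0.20601291

0.206013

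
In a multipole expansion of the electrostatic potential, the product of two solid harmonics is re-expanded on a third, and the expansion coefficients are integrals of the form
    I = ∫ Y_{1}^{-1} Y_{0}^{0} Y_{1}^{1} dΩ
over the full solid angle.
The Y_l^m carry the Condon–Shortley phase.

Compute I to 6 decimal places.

Checks pass: Σm=0; 2 even; l₃=1∈[1,1].
(2·1+1)(2·0+1)(2·1+1) = 9
Δ: 0! 2! 0! / 3! → 1/3
sum: t=0:+1/1 = 1/1
3j²(1 0 1; 0 0 0) = Δ·Π!·Σ² = 1/3  (sign -1)
sum: t=0:+1/2 = 1/2
3j²(1 0 1; -1 0 1) = Δ·Π!·Σ² = 1/3  (sign +1)
combine: 4πI² = 9·1/3·1/3 = 1/1
take √, sign -1: I = -0.28209479

-0.282095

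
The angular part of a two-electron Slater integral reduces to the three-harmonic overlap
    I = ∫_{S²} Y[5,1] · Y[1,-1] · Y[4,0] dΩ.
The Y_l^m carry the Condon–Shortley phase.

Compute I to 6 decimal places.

Rules hold: Σm=0, L=10 even, 4≤4≤6.
N = 11·3·9 = 297
Δ = 2!·8!·0!/11! = 1/495
Racah Σ t=1..1: t=1:−1/576 = -1/576
⇒ 3j(5 1 4; 0 0 0)² = 5/99, sgn -1
Racah Σ t=0..0: t=0:+1/1152 = 1/1152
⇒ 3j(5 1 4; 1 -1 0)² = 1/33, sgn +1
4πI² = N·(3j₀)²·(3jₘ)² = 5/11
I = -1·√(0.454545/4π) = -0.19018827

-0.190188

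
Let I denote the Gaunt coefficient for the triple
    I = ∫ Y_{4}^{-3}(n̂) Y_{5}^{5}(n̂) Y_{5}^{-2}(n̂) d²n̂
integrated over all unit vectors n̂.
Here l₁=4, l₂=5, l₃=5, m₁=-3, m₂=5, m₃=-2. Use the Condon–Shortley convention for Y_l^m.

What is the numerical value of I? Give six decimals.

m-sum 0 ✓  L=14 even ✓  1≤5≤9 ✓
Π(2lᵢ+1) = 9×11×11 = 1089
triangle coeff Δ(4,5,5) = 1/3153150
Σ_t [0,4]: t=0:+1/69120 t=1:−1/1728 t=2:+1/576 t=3:−1/1728 t=4:+1/69120 = 7/11520
(3j)²=2/143 [(4 5 5; 0 0 0)], sign=-1
Σ_t [4,4]: t=4:+1/103680 = 1/103680
(3j)²=7/429 [(4 5 5; -3 5 -2)], sign=-1
⇒ 4πI² = 42/169
I = (+1)√(42/169/(4π)) = 0.14062948

0.140629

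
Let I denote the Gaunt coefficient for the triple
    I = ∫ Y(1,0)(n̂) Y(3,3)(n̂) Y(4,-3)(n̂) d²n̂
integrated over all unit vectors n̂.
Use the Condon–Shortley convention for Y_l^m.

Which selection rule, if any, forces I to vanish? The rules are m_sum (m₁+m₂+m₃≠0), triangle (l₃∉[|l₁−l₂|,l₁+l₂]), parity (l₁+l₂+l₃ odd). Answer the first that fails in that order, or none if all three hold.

m₁+m₂+m₃ = 0 + 3 − 3 = 0  ✓
triangle: |1−3|=2 ≤ l₃=4 ≤ 1+3=4  ✓
parity: l₁+l₂+l₃ = 8 is even  ✓

none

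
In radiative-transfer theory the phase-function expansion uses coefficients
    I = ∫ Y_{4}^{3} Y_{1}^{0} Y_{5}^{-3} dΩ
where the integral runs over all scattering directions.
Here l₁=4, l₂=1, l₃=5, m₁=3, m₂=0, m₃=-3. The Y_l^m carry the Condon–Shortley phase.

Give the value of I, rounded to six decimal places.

Rules hold: Σm=0, L=10 even, 3≤5≤5.
N = 9·3·11 = 297
Δ = 0!·8!·2!/11! = 1/495
Racah Σ t=0..0: t=0:+1/576 = 1/576
⇒ 3j(4 1 5; 0 0 0)² = 5/99, sgn -1
Racah Σ t=0..0: t=0:+1/5040 = 1/5040
⇒ 3j(4 1 5; 3 0 -3)² = 16/495, sgn +1
4πI² = N·(3j₀)²·(3jₘ)² = 16/33
I = -1·√(0.484848/4π) = -0.19642560

-0.196426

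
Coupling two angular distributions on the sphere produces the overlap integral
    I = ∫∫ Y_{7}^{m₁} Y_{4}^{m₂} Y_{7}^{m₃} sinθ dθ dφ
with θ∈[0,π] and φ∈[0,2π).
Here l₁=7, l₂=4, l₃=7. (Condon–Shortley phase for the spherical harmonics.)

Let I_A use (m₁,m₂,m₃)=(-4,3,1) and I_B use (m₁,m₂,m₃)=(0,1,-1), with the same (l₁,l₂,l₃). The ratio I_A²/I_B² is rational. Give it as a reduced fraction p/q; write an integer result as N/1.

6875/486

Shared (l₁,l₂,l₃)=(7,4,7): N and (l;000)² cancel in I_A²/I_B².
A: Δ = 4!·10!·4!/19! = 1/58198140; Racah Σ t=3..4: t=3:−1/11612160 t=4:+1/4354560 = 1/6967296; ⇒ 3j(7 4 7; -4 3 1)² = 625/50388, sgn +1
B: Δ = 4!·10!·4!/19! = 1/58198140; Racah Σ t=1..4: t=1:−1/2488320 t=2:+1/345600 t=3:−1/414720 t=4:+1/4354560 = 1/3225600; ⇒ 3j(7 4 7; 0 1 -1)² = 81/92378, sgn +1
I_A²/I_B² = (625/50388)/(81/92378) = 6875/486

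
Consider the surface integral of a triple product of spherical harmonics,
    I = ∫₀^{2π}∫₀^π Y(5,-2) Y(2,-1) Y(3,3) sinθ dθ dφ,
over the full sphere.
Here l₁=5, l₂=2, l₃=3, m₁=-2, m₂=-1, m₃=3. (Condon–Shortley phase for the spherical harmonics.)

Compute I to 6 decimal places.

0.063396

Checks pass: Σm=0; 10 even; l₃=3∈[3,7].
(2·5+1)(2·2+1)(2·3+1) = 385
Δ: 4! 6! 0! / 11! → 1/2310
sum: t=2:+1/144 = 1/144
3j²(5 2 3; 0 0 0) = Δ·Π!·Σ² = 10/231  (sign -1)
sum: t=1:−1/4320 = -1/4320
3j²(5 2 3; -2 -1 3) = Δ·Π!·Σ² = 1/330  (sign -1)
combine: 4πI² = 385·10/231·1/330 = 5/99
take √, sign +1: I = 0.06339609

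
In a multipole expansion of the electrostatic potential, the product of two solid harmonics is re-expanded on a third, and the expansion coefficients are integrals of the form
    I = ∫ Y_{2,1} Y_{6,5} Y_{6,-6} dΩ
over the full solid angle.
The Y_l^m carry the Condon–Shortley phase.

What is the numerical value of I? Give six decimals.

Rules hold: Σm=0, L=14 even, 4≤6≤8.
N = 5·13·13 = 845
Δ = 2!·2!·10!/15! = 1/90090
Racah Σ t=0..2: t=0:+1/69120 t=1:−1/14400 t=2:+1/69120 = -7/172800
⇒ 3j(2 6 6; 0 0 0)² = 14/715, sgn -1
Racah Σ t=1..1: t=1:−1/7257600 = -1/7257600
⇒ 3j(2 6 6; 1 5 -6)² = 11/455, sgn -1
4πI² = N·(3j₀)²·(3jₘ)² = 2/5
I = +1·√(0.4/4π) = 0.17841241

0.178412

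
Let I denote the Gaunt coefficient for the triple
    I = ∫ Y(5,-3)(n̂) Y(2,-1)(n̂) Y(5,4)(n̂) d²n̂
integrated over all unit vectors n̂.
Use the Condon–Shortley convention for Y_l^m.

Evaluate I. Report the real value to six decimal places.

0.196098

Checks pass: Σm=0; 12 even; l₃=5∈[3,7].
(2·5+1)(2·2+1)(2·5+1) = 605
Δ: 2! 8! 2! / 13! → 1/38610
sum: t=0:+1/2880 t=1:−1/576 t=2:+1/2880 = -1/960
3j²(5 2 5; 0 0 0) = Δ·Π!·Σ² = 10/429  (sign +1)
sum: t=0:+1/80640 t=1:−1/10080 = -1/11520
3j²(5 2 5; -3 -1 4) = Δ·Π!·Σ² = 49/1430  (sign +1)
combine: 4πI² = 605·10/429·49/1430 = 245/507
take √, sign +1: I = 0.19609844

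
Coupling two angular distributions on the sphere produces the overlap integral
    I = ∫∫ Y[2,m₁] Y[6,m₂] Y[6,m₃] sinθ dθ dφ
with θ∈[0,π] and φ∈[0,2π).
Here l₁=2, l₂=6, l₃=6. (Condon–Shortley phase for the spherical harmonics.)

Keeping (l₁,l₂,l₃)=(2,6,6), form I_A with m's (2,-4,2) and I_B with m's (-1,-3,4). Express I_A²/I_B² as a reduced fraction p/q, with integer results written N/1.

Same 2,6,6: normalisation and zero-m 3j drop out of the ratio.
A: Δ: 2! 2! 10! / 15! → 1/90090; sum: t=0:+1/322560 = 1/322560; 3j²(2 6 6; 2 -4 2) = Δ·Π!·Σ² = 18/1001  (sign +1)
B: Δ: 2! 2! 10! / 15! → 1/90090; sum: t=1:−1/161280 t=2:+1/725760 = -1/207360; 3j²(2 6 6; -1 -3 4) = Δ·Π!·Σ² = 7/286  (sign -1)
I_A²/I_B² = (18/1001)/(7/286) = 36/49

36/49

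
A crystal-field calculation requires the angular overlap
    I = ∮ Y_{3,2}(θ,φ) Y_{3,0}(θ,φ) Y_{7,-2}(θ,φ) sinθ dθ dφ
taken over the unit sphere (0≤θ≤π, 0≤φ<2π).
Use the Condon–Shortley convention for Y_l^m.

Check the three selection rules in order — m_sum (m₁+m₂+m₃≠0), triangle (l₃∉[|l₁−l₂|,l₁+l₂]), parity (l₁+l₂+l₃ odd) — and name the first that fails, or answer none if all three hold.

triangle

Σmᵢ = 0  ✓
l₃∈[|l₁−l₂|,l₁+l₂]=[0,6], have l₃=7  ✗
Σlᵢ = 13 ⇒ odd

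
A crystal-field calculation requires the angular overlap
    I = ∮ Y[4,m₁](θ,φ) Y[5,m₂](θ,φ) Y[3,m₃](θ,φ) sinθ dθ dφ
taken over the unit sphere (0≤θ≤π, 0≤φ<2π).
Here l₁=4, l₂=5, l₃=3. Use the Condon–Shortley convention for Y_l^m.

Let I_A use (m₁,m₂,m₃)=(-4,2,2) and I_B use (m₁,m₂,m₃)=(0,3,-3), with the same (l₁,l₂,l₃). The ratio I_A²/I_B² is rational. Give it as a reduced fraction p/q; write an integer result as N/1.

14/45

l's match ⇒ only the (l;m) 3-j factors differ between A and B.
A: triangle coeff Δ(4,5,3) = 1/180180; Σ_t [6,6]: t=6:+1/8640 = 1/8640; (3j)²=14/1287 [(4 5 3; -4 2 2)], sign=-1
B: triangle coeff Δ(4,5,3) = 1/180180; Σ_t [4,4]: t=4:+1/2304 = 1/2304; (3j)²=5/143 [(4 5 3; 0 3 -3)], sign=+1
I_A²/I_B² = (14/1287)/(5/143) = 14/45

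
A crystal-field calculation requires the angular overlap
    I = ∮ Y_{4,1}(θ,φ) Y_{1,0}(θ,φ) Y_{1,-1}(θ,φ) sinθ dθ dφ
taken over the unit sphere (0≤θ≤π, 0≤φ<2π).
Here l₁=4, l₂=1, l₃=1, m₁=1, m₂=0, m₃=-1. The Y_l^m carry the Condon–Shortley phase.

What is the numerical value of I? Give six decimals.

0.000000

|4−1|≤1≤4+1 violated ⇒ I = 0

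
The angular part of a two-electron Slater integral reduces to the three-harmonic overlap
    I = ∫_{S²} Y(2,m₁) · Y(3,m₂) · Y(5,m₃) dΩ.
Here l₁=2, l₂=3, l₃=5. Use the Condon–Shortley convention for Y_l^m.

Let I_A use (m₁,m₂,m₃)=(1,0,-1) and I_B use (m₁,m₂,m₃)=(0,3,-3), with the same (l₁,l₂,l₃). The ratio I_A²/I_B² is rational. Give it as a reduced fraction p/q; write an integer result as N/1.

20/7

Shared (l₁,l₂,l₃)=(2,3,5): N and (l;000)² cancel in I_A²/I_B².
A: Δ = 0!·4!·6!/11! = 1/2310; Racah Σ t=0..0: t=0:+1/216 = 1/216; ⇒ 3j(2 3 5; 1 0 -1)² = 8/231, sgn +1
B: Δ = 0!·4!·6!/11! = 1/2310; Racah Σ t=0..0: t=0:+1/2880 = 1/2880; ⇒ 3j(2 3 5; 0 3 -3)² = 2/165, sgn +1
I_A²/I_B² = (8/231)/(2/165) = 20/7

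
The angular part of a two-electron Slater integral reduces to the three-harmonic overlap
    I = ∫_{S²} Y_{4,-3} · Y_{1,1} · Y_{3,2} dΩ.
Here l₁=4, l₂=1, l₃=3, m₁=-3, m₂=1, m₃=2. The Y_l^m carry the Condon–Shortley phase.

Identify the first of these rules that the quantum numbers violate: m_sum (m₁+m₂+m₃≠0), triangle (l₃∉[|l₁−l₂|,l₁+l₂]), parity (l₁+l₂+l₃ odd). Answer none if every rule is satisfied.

none

azimuthal sum: -3 + 1 + 2 = 0  ✓
3 ≤ 3 ≤ 5 (triangle on l)  ✓
L = 4 + 1 + 3 = 8 (even)  ✓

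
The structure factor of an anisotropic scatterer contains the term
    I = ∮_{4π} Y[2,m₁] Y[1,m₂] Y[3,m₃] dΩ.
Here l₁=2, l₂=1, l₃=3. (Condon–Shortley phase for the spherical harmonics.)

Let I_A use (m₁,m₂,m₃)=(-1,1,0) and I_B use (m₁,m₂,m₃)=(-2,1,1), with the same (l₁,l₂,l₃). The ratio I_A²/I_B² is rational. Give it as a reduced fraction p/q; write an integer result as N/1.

3/1

Shared (l₁,l₂,l₃)=(2,1,3): N and (l;000)² cancel in I_A²/I_B².
A: Δ = 0!·4!·2!/7! = 1/105; Racah Σ t=0..0: t=0:+1/12 = 1/12; ⇒ 3j(2 1 3; -1 1 0)² = 1/35, sgn -1
B: Δ = 0!·4!·2!/7! = 1/105; Racah Σ t=0..0: t=0:+1/48 = 1/48; ⇒ 3j(2 1 3; -2 1 1)² = 1/105, sgn +1
I_A²/I_B² = (1/35)/(1/105) = 3/1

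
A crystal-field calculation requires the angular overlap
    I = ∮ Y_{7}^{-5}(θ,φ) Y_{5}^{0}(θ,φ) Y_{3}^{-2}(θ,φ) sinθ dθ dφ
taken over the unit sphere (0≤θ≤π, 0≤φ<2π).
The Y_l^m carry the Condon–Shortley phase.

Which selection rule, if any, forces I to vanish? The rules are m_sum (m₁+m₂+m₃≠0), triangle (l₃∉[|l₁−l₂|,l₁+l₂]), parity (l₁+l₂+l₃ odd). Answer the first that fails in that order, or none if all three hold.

Σmᵢ = -7  ✗
l₃∈[|l₁−l₂|,l₁+l₂]=[2,12], have l₃=3
Σlᵢ = 15 ⇒ odd

m_sum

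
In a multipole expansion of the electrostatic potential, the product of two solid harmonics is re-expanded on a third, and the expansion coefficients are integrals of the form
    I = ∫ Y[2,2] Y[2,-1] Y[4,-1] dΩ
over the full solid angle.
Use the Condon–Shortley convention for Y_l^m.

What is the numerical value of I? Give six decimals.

m-sum 0 ✓  L=8 even ✓  0≤4≤4 ✓
Π(2lᵢ+1) = 5×5×9 = 225
triangle coeff Δ(2,2,4) = 1/630
Σ_t [0,0]: t=0:+1/16 = 1/16
(3j)²=2/35 [(2 2 4; 0 0 0)], sign=+1
Σ_t [0,0]: t=0:+1/144 = 1/144
(3j)²=1/126 [(2 2 4; 2 -1 -1)], sign=-1
⇒ 4πI² = 5/49
I = (-1)√(5/49/(4π)) = -0.09011188

-0.090112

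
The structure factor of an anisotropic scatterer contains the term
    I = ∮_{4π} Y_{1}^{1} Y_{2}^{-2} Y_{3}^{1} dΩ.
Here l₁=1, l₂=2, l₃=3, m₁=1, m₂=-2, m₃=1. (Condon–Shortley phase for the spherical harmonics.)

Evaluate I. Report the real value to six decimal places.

-0.082589

Checks pass: Σm=0; 6 even; l₃=3∈[1,3].
(2·1+1)(2·2+1)(2·3+1) = 105
Δ: 0! 2! 4! / 7! → 1/105
sum: t=0:+1/4 = 1/4
3j²(1 2 3; 0 0 0) = Δ·Π!·Σ² = 3/35  (sign -1)
sum: t=0:+1/48 = 1/48
3j²(1 2 3; 1 -2 1) = Δ·Π!·Σ² = 1/105  (sign +1)
combine: 4πI² = 105·3/35·1/105 = 3/35
take √, sign -1: I = -0.08258890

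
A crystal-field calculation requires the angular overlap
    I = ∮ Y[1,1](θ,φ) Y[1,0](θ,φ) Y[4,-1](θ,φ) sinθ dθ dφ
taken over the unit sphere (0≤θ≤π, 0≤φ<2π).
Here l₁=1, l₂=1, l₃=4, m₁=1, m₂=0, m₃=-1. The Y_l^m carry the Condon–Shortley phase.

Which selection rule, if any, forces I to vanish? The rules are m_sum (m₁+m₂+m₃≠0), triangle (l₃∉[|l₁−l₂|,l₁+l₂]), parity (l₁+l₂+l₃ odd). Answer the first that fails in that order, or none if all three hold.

triangle

m₁+m₂+m₃ = 1 + 0 − 1 = 0  ✓
triangle: |1−1|=0 ≤ l₃=4 ≤ 1+1=2  ✗
parity: l₁+l₂+l₃ = 6 is even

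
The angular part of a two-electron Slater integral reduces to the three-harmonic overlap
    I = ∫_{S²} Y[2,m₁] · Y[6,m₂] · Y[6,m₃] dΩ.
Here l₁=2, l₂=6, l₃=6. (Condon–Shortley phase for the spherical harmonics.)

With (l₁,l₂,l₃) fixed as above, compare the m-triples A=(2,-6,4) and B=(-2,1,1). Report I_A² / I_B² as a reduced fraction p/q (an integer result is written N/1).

l's match ⇒ only the (l;m) 3-j factors differ between A and B.
A: triangle coeff Δ(2,6,6) = 1/90090; Σ_t [0,0]: t=0:+1/14515200 = 1/14515200; (3j)²=2/455 [(2 6 6; 2 -6 4)], sign=+1
B: triangle coeff Δ(2,6,6) = 1/90090; Σ_t [2,2]: t=2:+1/57600 = 1/57600; (3j)²=21/715 [(2 6 6; -2 1 1)], sign=-1
I_A²/I_B² = (2/455)/(21/715) = 22/147

22/147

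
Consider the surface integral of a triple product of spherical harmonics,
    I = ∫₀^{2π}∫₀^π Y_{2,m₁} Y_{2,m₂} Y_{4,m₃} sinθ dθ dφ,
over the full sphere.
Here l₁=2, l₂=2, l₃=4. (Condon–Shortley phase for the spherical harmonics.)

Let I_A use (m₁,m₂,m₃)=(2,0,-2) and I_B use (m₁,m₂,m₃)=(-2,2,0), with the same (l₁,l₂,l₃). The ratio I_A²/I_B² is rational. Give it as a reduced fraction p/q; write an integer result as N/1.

l's match ⇒ only the (l;m) 3-j factors differ between A and B.
A: triangle coeff Δ(2,2,4) = 1/630; Σ_t [0,0]: t=0:+1/96 = 1/96; (3j)²=1/42 [(2 2 4; 2 0 -2)], sign=+1
B: triangle coeff Δ(2,2,4) = 1/630; Σ_t [0,0]: t=0:+1/576 = 1/576; (3j)²=1/630 [(2 2 4; -2 2 0)], sign=+1
I_A²/I_B² = (1/42)/(1/630) = 15/1

15/1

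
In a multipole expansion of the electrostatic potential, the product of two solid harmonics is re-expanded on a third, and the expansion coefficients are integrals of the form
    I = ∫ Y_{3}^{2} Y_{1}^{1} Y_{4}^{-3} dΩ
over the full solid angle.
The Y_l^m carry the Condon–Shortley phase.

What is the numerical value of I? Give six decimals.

-0.282095

m-sum 0 ✓  L=8 even ✓  2≤4≤4 ✓
Π(2lᵢ+1) = 7×3×9 = 189
triangle coeff Δ(3,1,4) = 1/252
Σ_t [0,0]: t=0:+1/36 = 1/36
(3j)²=4/63 [(3 1 4; 0 0 0)], sign=+1
Σ_t [0,0]: t=0:+1/240 = 1/240
(3j)²=1/12 [(3 1 4; 2 1 -3)], sign=-1
⇒ 4πI² = 1/1
I = (-1)√(1/1/(4π)) = -0.28209479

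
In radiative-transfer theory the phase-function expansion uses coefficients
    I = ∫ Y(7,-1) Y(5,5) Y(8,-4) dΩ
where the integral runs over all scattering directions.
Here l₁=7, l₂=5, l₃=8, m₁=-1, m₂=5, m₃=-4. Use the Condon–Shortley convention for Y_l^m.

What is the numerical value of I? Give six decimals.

Checks pass: Σm=0; 20 even; l₃=8∈[2,12].
(2·7+1)(2·5+1)(2·8+1) = 2805
Δ: 4! 10! 6! / 21! → 1/814773960
sum: t=0:+1/87091200 t=1:−1/4976640 t=2:+1/2073600 t=3:−1/4976640 t=4:+1/87091200 = 1/9676800
3j²(7 5 8; 0 0 0) = Δ·Π!·Σ² = 360/46189  (sign +1)
sum: t=4:+1/298598400 = 1/298598400
3j²(7 5 8; -1 5 -4) = Δ·Π!·Σ² = 70/4199  (sign +1)
combine: 4πI² = 2805·360/46189·70/4199 = 378000/1037153
take √, sign +1: I = 0.17030192

0.170302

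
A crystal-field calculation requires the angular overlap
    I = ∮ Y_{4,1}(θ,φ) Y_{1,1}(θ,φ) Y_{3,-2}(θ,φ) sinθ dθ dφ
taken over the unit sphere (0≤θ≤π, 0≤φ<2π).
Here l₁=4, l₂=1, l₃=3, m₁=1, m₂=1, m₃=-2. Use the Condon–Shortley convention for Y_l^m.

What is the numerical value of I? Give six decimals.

-0.106622

Checks pass: Σm=0; 8 even; l₃=3∈[3,5].
(2·4+1)(2·1+1)(2·3+1) = 189
Δ: 2! 6! 0! / 9! → 1/252
sum: t=1:−1/36 = -1/36
3j²(4 1 3; 0 0 0) = Δ·Π!·Σ² = 4/63  (sign +1)
sum: t=2:+1/240 = 1/240
3j²(4 1 3; 1 1 -2) = Δ·Π!·Σ² = 1/84  (sign -1)
combine: 4πI² = 189·4/63·1/84 = 1/7
take √, sign -1: I = -0.10662181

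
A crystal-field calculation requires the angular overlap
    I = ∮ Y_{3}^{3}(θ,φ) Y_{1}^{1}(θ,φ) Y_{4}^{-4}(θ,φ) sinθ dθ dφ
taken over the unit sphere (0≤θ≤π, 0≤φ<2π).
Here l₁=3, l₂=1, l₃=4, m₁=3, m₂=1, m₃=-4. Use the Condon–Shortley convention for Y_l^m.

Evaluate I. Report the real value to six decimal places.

0.325735

Checks pass: Σm=0; 8 even; l₃=4∈[2,4].
(2·3+1)(2·1+1)(2·4+1) = 189
Δ: 0! 6! 2! / 9! → 1/252
sum: t=0:+1/36 = 1/36
3j²(3 1 4; 0 0 0) = Δ·Π!·Σ² = 4/63  (sign +1)
sum: t=0:+1/1440 = 1/1440
3j²(3 1 4; 3 1 -4) = Δ·Π!·Σ² = 1/9  (sign +1)
combine: 4πI² = 189·4/63·1/9 = 4/3
take √, sign +1: I = 0.32573501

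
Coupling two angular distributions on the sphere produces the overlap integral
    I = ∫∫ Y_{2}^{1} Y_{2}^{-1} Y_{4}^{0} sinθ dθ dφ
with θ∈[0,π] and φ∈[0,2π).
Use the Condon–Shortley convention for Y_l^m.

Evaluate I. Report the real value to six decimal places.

m-sum 0 ✓  L=8 even ✓  0≤4≤4 ✓
Π(2lᵢ+1) = 5×5×9 = 225
triangle coeff Δ(2,2,4) = 1/630
Σ_t [0,0]: t=0:+1/16 = 1/16
(3j)²=2/35 [(2 2 4; 0 0 0)], sign=+1
Σ_t [0,0]: t=0:+1/36 = 1/36
(3j)²=8/315 [(2 2 4; 1 -1 0)], sign=+1
⇒ 4πI² = 16/49
I = (+1)√(16/49/(4π)) = 0.16119702

0.161197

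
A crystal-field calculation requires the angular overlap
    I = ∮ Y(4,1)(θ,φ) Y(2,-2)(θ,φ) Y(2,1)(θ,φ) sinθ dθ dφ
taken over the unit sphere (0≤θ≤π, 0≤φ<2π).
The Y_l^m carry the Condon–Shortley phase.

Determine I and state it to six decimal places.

-0.090112

Rules hold: Σm=0, L=8 even, 2≤2≤6.
N = 9·5·5 = 225
Δ = 4!·4!·0!/9! = 1/630
Racah Σ t=2..2: t=2:+1/16 = 1/16
⇒ 3j(4 2 2; 0 0 0)² = 2/35, sgn +1
Racah Σ t=0..0: t=0:+1/144 = 1/144
⇒ 3j(4 2 2; 1 -2 1)² = 1/126, sgn -1
4πI² = N·(3j₀)²·(3jₘ)² = 5/49
I = -1·√(0.102041/4π) = -0.09011188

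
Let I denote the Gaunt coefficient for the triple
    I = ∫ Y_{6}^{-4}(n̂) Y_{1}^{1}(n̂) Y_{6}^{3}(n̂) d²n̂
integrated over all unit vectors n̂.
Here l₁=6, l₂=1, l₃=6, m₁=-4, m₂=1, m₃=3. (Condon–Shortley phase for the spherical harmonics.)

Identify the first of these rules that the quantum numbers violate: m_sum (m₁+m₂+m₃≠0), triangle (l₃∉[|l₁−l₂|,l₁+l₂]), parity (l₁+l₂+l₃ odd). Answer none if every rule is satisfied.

m₁+m₂+m₃ = -4 + 1 + 3 = 0  ✓
triangle: |6−1|=5 ≤ l₃=6 ≤ 6+1=7  ✓
parity: l₁+l₂+l₃ = 13 is odd  ✗

parity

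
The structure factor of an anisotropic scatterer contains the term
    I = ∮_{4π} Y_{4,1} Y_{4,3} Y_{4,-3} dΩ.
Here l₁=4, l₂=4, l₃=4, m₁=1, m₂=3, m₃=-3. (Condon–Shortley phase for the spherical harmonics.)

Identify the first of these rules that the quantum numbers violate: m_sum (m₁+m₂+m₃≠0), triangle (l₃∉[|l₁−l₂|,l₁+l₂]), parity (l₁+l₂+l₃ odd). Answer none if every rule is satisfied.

m_sum

m₁+m₂+m₃ = 1 + 3 − 3 = 1  ✗
triangle: |4−4|=0 ≤ l₃=4 ≤ 4+4=8
parity: l₁+l₂+l₃ = 12 is even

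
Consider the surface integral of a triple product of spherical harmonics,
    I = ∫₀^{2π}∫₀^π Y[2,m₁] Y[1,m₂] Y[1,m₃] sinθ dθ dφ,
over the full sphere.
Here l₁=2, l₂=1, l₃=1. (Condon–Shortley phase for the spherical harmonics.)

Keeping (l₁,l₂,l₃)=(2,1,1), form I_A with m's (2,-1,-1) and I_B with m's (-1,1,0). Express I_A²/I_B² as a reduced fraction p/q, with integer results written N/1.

l's match ⇒ only the (l;m) 3-j factors differ between A and B.
A: triangle coeff Δ(2,1,1) = 1/30; Σ_t [0,0]: t=0:+1/4 = 1/4; (3j)²=1/5 [(2 1 1; 2 -1 -1)], sign=+1
B: triangle coeff Δ(2,1,1) = 1/30; Σ_t [2,2]: t=2:+1/2 = 1/2; (3j)²=1/10 [(2 1 1; -1 1 0)], sign=-1
I_A²/I_B² = (1/5)/(1/10) = 2/1

2/1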